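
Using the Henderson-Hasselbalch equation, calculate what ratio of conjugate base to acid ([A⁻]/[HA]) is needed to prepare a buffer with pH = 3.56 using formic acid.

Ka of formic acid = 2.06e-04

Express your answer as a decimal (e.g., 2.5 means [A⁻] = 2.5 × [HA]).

pKa = -log(2.06e-04) = 3.6861. pH = pKa + log([A⁻]/[HA]), so log([A⁻]/[HA]) = pH − pKa = 3.56 − 3.6861 = -0.1261. [A⁻]/[HA] = 10^(-0.1261) = 0.748

[A⁻]/[HA] = 0.748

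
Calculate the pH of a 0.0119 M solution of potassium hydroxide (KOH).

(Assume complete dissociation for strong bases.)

[OH⁻] = 0.0119 M for strong base. pOH = -log[OH⁻] = 1.92, pH = 14 - pOH

pH = 12.08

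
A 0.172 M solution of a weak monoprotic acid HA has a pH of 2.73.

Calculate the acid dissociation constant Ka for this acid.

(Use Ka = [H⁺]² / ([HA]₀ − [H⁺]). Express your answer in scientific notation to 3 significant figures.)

[H⁺] = 10^(−pH) = 10^(−2.73) = 1.862e-03 M. For HA ⇌ H⁺ + A⁻, Ka = [H⁺][A⁻]/[HA] = [H⁺]² / ([HA]₀ − [H⁺]) = (1.862e-03)² / (0.172 − 1.862e-03) = 2.04e-05.

K_a = 2.04e-05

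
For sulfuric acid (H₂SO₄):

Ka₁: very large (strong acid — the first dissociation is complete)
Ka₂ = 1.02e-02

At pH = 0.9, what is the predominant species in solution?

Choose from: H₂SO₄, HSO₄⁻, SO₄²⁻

The first dissociation is complete, so H₂SO₄ itself is never the predominant species in water; pKa₂ = -log(1.02e-02) = 1.99. For a polyprotic acid the predominant species crosses at each pKa: below pKa_n the protonated form dominates, above it the deprotonated form does. At pH = 0.9, the predominant species is HSO₄⁻.

HSO₄⁻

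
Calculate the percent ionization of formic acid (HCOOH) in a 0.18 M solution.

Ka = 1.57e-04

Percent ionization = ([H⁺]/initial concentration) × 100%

Using Ka equilibrium: x² + Ka×x - Ka×C = 0. Solving: [H⁺] = 5.2381e-03. Percent = (5.2381e-03/0.18) × 100

Percent ionization = 2.91%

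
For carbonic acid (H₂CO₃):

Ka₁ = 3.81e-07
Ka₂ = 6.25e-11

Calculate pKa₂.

pKa₂ = -log(Ka₂) = -log(6.25e-11) = 10.20.

pK_{a2} = 10.20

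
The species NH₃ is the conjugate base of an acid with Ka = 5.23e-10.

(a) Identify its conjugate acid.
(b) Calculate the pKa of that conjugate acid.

(a) The conjugate acid is formed by adding one H⁺ to NH₃, giving NH₄⁺. (b) pKa = -log(Ka) = -log(5.23e-10) = 9.28.

Conjugate acid: NH₄⁺; pK_a = 9.28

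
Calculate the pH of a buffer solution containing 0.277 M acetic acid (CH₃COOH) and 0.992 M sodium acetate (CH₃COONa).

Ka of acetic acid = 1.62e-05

pKa = -log(1.62e-05) = 4.79. pH = pKa + log([A⁻]/[HA]) = 4.79 + log(0.992/0.277)

pH = 5.34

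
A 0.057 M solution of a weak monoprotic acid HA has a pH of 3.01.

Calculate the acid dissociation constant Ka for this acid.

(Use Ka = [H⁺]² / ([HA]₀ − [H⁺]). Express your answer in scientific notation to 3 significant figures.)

[H⁺] = 10^(−pH) = 10^(−3.01) = 9.772e-04 M. For HA ⇌ H⁺ + A⁻, Ka = [H⁺][A⁻]/[HA] = [H⁺]² / ([HA]₀ − [H⁺]) = (9.772e-04)² / (0.057 − 9.772e-04) = 1.70e-05.

K_a = 1.70e-05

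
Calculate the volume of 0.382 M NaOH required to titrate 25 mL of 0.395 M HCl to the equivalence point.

At equivalence: moles acid = moles base. moles HCl = 0.395 × 25/1000 = 0.009875 mol. V_base = moles / 0.382 × 1000 = 25.9 mL.

V_{base} = 25.9 mL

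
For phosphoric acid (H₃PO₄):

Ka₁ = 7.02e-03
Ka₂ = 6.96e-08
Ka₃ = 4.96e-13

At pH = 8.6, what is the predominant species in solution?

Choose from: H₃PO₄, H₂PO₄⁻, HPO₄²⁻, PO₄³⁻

pKa₁ = 2.15, pKa₂ = 7.16, pKa₃ = 12.30. For a polyprotic acid the predominant species crosses at each pKa: below pKa_n the protonated form dominates, above it the deprotonated form does. At pH = 8.6, the predominant species is HPO₄²⁻.

HPO₄²⁻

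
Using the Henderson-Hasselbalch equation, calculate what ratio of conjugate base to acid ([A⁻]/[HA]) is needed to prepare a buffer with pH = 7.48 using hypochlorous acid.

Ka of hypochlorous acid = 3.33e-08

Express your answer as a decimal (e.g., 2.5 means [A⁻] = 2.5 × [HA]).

pKa = -log(3.33e-08) = 7.4776. pH = pKa + log([A⁻]/[HA]), so log([A⁻]/[HA]) = pH − pKa = 7.48 − 7.4776 = 0.0024. [A⁻]/[HA] = 10^(0.0024) = 1.01

[A⁻]/[HA] = 1.01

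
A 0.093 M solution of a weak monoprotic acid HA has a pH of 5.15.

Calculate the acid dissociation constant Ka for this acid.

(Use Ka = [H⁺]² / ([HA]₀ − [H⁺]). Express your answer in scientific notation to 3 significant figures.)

[H⁺] = 10^(−pH) = 10^(−5.15) = 7.079e-06 M. For HA ⇌ H⁺ + A⁻, Ka = [H⁺][A⁻]/[HA] = [H⁺]² / ([HA]₀ − [H⁺]) = (7.079e-06)² / (0.093 − 7.079e-06) = 5.39e-10.

K_a = 5.39e-10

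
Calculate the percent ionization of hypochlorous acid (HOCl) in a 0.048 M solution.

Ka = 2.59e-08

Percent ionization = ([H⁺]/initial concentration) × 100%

Using Ka equilibrium: x² + Ka×x - Ka×C = 0. Solving: [H⁺] = 3.5246e-05. Percent = (3.5246e-05/0.048) × 100

Percent ionization = 0.0734%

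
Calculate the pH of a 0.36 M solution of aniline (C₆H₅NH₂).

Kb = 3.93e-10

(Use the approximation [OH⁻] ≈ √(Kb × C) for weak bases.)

[OH⁻] = √(Kb × C) = √(3.93e-10 × 0.36) = 1.1895e-05. pOH = 4.92, pH = 14 - pOH

pH = 9.08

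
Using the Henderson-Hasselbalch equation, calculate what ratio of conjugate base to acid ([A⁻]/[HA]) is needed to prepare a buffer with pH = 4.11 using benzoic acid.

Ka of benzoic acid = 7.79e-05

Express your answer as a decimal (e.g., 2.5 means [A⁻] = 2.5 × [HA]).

pKa = -log(7.79e-05) = 4.1085. pH = pKa + log([A⁻]/[HA]), so log([A⁻]/[HA]) = pH − pKa = 4.11 − 4.1085 = 0.0015. [A⁻]/[HA] = 10^(0.0015) = 1.00

[A⁻]/[HA] = 1.00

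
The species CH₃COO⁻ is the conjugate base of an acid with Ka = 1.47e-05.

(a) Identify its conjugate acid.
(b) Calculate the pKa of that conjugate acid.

(a) The conjugate acid is formed by adding one H⁺ to CH₃COO⁻, giving CH₃COOH. (b) pKa = -log(Ka) = -log(1.47e-05) = 4.83.

Conjugate acid: CH₃COOH; pK_a = 4.83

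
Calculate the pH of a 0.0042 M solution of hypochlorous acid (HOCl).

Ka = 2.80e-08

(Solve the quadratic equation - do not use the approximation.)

x² + Ka×x - Ka×C = 0. Using quadratic formula: [H⁺] = 1.0830e-05

pH = 4.97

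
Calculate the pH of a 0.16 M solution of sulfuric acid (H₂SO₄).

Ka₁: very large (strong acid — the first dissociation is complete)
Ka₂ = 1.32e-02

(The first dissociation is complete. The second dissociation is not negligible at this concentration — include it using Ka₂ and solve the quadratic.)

First dissociation is complete: [H⁺]₀ = [HSO₄⁻]₀ = C = 0.16 M. Second dissociation HSO₄⁻ ⇌ H⁺ + SO₄²⁻: let x = [SO₄²⁻]. Ka₂ = (C + x)·x / (C − x) = 1.32e-02 → x² + (C + Ka₂)·x − Ka₂·C = 0 → x² + 0.17320·x − 2.112e-03 = 0. x = (−0.17320 + √(0.17320² + 4 × 2.112e-03)) / 2 = 1.1439e-02 M. [H⁺] = C + x = 0.16 + 1.1439e-02 = 1.7144e-01 M. pH = -log(1.7144e-01) = 0.77.

pH = 0.77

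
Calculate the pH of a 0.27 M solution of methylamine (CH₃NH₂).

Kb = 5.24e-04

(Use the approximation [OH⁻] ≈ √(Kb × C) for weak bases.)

[OH⁻] = √(Kb × C) = √(5.24e-04 × 0.27) = 1.1895e-02. pOH = 1.92, pH = 14 - pOH

pH = 12.08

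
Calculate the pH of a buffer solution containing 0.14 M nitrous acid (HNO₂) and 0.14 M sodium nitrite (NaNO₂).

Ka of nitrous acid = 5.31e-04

pKa = -log(5.31e-04) = 3.27. pH = pKa + log([A⁻]/[HA]) = 3.27 + log(0.14/0.14)

pH = 3.27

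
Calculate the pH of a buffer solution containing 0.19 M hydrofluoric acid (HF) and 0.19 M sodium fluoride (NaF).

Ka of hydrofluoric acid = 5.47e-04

pKa = -log(5.47e-04) = 3.26. pH = pKa + log([A⁻]/[HA]) = 3.26 + log(0.19/0.19)

pH = 3.26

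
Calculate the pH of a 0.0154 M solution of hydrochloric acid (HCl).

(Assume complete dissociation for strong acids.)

[H⁺] = 0.0154 M for strong acid. pH = -log[H⁺] = -log(0.0154)

pH = 1.81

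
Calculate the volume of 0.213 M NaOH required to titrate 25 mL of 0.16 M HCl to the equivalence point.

At equivalence: moles acid = moles base. moles HCl = 0.16 × 25/1000 = 0.004 mol. V_base = moles / 0.213 × 1000 = 18.8 mL.

V_{base} = 18.8 mL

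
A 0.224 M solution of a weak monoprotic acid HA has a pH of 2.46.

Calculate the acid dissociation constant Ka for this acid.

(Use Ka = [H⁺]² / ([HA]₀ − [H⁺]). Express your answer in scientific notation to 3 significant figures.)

[H⁺] = 10^(−pH) = 10^(−2.46) = 3.467e-03 M. For HA ⇌ H⁺ + A⁻, Ka = [H⁺][A⁻]/[HA] = [H⁺]² / ([HA]₀ − [H⁺]) = (3.467e-03)² / (0.224 − 3.467e-03) = 5.45e-05.

K_a = 5.45e-05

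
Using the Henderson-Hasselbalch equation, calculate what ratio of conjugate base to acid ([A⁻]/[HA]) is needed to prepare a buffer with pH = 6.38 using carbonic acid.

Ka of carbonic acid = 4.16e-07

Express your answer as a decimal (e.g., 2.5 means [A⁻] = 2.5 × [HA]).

pKa = -log(4.16e-07) = 6.3809. pH = pKa + log([A⁻]/[HA]), so log([A⁻]/[HA]) = pH − pKa = 6.38 − 6.3809 = -0.0009. [A⁻]/[HA] = 10^(-0.0009) = 0.998

[A⁻]/[HA] = 0.998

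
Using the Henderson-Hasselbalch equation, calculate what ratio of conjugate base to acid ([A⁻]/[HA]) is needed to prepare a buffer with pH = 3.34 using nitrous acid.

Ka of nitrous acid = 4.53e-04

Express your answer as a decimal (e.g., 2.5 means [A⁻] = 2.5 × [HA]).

pKa = -log(4.53e-04) = 3.3439. pH = pKa + log([A⁻]/[HA]), so log([A⁻]/[HA]) = pH − pKa = 3.34 − 3.3439 = -0.0039. [A⁻]/[HA] = 10^(-0.0039) = 0.991

[A⁻]/[HA] = 0.991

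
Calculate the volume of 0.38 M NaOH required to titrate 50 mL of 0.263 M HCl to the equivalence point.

At equivalence: moles acid = moles base. moles HCl = 0.263 × 50/1000 = 0.01315 mol. V_base = moles / 0.38 × 1000 = 34.6 mL.

V_{base} = 34.6 mL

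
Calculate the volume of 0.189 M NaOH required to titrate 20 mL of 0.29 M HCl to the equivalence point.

At equivalence: moles acid = moles base. moles HCl = 0.29 × 20/1000 = 0.0058 mol. V_base = moles / 0.189 × 1000 = 30.7 mL.

V_{base} = 30.7 mL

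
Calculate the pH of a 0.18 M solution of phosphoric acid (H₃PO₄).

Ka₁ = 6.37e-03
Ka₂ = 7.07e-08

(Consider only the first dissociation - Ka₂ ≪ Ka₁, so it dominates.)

First dissociation dominates. From Ka₁ = [H⁺][HA⁻]/[H₂A], x² + Ka₁·x − Ka₁·C = 0 with C = 0.18 M and Ka₁ = 6.37e-03. Solving: [H⁺] = (−Ka₁ + √(Ka₁² + 4·Ka₁·C)) / 2 = 3.0826e-02 M. pH = -log(3.0826e-02) = 1.51.

pH = 1.51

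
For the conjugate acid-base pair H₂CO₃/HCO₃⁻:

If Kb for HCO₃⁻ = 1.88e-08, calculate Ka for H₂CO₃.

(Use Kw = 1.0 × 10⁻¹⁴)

For a conjugate pair Ka × Kb = Kw, so Ka = Kw/Kb = 1.0 × 10⁻¹⁴ / 1.88e-08 = 5.32e-07.

K_a = 5.32e-07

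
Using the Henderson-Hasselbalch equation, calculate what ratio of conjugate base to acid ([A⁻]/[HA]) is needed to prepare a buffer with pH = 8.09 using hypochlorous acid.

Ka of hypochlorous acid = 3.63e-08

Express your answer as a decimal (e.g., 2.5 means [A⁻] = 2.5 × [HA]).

pKa = -log(3.63e-08) = 7.4401. pH = pKa + log([A⁻]/[HA]), so log([A⁻]/[HA]) = pH − pKa = 8.09 − 7.4401 = 0.6499. [A⁻]/[HA] = 10^(0.6499) = 4.47

[A⁻]/[HA] = 4.47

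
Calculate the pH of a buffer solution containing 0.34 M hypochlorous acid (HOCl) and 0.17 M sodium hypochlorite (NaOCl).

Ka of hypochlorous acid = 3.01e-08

pKa = -log(3.01e-08) = 7.52. pH = pKa + log([A⁻]/[HA]) = 7.52 + log(0.17/0.34)

pH = 7.22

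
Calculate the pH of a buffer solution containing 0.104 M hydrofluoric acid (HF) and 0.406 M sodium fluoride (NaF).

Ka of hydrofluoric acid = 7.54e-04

pKa = -log(7.54e-04) = 3.12. pH = pKa + log([A⁻]/[HA]) = 3.12 + log(0.406/0.104)

pH = 3.71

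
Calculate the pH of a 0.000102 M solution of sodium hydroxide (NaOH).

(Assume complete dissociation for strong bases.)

[OH⁻] = 0.000102 M for strong base. pOH = -log[OH⁻] = 3.99, pH = 14 - pOH

pH = 10.01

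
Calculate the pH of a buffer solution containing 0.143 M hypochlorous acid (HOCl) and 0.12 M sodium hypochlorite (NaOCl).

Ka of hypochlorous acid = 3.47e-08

pKa = -log(3.47e-08) = 7.46. pH = pKa + log([A⁻]/[HA]) = 7.46 + log(0.12/0.143)

pH = 7.38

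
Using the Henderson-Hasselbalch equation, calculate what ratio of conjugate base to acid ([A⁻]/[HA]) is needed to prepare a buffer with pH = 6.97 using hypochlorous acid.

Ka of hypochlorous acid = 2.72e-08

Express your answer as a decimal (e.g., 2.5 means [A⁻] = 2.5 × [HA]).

pKa = -log(2.72e-08) = 7.5654. pH = pKa + log([A⁻]/[HA]), so log([A⁻]/[HA]) = pH − pKa = 6.97 − 7.5654 = -0.5954. [A⁻]/[HA] = 10^(-0.5954) = 0.254

[A⁻]/[HA] = 0.254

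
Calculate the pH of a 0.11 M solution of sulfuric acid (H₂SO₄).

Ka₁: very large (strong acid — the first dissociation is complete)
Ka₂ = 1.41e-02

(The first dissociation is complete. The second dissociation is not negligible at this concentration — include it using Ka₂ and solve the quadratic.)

First dissociation is complete: [H⁺]₀ = [HSO₄⁻]₀ = C = 0.11 M. Second dissociation HSO₄⁻ ⇌ H⁺ + SO₄²⁻: let x = [SO₄²⁻]. Ka₂ = (C + x)·x / (C − x) = 1.41e-02 → x² + (C + Ka₂)·x − Ka₂·C = 0 → x² + 0.12410·x − 1.551e-03 = 0. x = (−0.12410 + √(0.12410² + 4 × 1.551e-03)) / 2 = 1.1443e-02 M. [H⁺] = C + x = 0.11 + 1.1443e-02 = 1.2144e-01 M. pH = -log(1.2144e-01) = 0.92.

pH = 0.92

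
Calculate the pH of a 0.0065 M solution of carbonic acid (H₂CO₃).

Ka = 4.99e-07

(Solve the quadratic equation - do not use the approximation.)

x² + Ka×x - Ka×C = 0. Using quadratic formula: [H⁺] = 5.6703e-05

pH = 4.25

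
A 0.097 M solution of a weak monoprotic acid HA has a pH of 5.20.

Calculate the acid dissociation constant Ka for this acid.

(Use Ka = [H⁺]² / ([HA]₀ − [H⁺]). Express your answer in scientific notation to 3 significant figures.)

[H⁺] = 10^(−pH) = 10^(−5.20) = 6.310e-06 M. For HA ⇌ H⁺ + A⁻, Ka = [H⁺][A⁻]/[HA] = [H⁺]² / ([HA]₀ − [H⁺]) = (6.310e-06)² / (0.097 − 6.310e-06) = 4.10e-10.

K_a = 4.10e-10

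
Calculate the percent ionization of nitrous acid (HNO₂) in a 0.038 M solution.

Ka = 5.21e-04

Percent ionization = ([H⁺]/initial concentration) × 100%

Using Ka equilibrium: x² + Ka×x - Ka×C = 0. Solving: [H⁺] = 4.1966e-03. Percent = (4.1966e-03/0.038) × 100

Percent ionization = 11%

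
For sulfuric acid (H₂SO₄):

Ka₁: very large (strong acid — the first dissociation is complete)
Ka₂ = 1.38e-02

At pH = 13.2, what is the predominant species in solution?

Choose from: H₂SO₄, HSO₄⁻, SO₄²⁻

The first dissociation is complete, so H₂SO₄ itself is never the predominant species in water; pKa₂ = -log(1.38e-02) = 1.86. For a polyprotic acid the predominant species crosses at each pKa: below pKa_n the protonated form dominates, above it the deprotonated form does. At pH = 13.2, the predominant species is SO₄²⁻.

SO₄²⁻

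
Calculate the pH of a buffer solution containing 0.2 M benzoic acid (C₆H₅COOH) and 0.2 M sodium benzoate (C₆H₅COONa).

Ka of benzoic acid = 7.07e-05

pKa = -log(7.07e-05) = 4.15. pH = pKa + log([A⁻]/[HA]) = 4.15 + log(0.2/0.2)

pH = 4.15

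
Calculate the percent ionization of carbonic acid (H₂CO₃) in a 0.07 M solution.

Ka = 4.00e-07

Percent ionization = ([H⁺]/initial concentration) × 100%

Using Ka equilibrium: x² + Ka×x - Ka×C = 0. Solving: [H⁺] = 1.6713e-04. Percent = (1.6713e-04/0.07) × 100

Percent ionization = 0.239%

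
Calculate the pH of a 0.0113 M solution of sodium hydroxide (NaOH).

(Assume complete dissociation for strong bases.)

[OH⁻] = 0.0113 M for strong base. pOH = -log[OH⁻] = 1.95, pH = 14 - pOH

pH = 12.05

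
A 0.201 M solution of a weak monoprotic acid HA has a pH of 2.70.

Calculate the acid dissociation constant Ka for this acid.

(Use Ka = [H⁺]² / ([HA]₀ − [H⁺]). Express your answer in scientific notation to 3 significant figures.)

[H⁺] = 10^(−pH) = 10^(−2.70) = 1.995e-03 M. For HA ⇌ H⁺ + A⁻, Ka = [H⁺][A⁻]/[HA] = [H⁺]² / ([HA]₀ − [H⁺]) = (1.995e-03)² / (0.201 − 1.995e-03) = 2.00e-05.

K_a = 2.00e-05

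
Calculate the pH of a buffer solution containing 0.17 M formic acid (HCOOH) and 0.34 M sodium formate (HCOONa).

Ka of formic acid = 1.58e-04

pKa = -log(1.58e-04) = 3.80. pH = pKa + log([A⁻]/[HA]) = 3.80 + log(0.34/0.17)

pH = 4.10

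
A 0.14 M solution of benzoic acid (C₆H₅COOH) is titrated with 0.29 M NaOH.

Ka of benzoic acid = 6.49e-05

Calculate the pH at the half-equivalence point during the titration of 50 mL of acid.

At half-equivalence [HA] = [A⁻], so Henderson-Hasselbalch gives pH = pKa = -log(6.49e-05) = 4.19.

pH = pKa = 4.19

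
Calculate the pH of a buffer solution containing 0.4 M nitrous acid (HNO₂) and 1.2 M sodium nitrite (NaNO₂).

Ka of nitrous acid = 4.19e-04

pKa = -log(4.19e-04) = 3.38. pH = pKa + log([A⁻]/[HA]) = 3.38 + log(1.2/0.4)

pH = 3.85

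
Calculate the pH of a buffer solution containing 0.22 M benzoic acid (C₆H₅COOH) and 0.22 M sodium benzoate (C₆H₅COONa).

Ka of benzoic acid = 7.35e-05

pKa = -log(7.35e-05) = 4.13. pH = pKa + log([A⁻]/[HA]) = 4.13 + log(0.22/0.22)

pH = 4.13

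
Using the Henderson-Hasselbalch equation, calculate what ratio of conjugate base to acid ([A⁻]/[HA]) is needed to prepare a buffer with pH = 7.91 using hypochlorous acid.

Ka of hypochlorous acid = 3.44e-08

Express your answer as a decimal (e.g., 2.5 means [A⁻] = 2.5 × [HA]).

pKa = -log(3.44e-08) = 7.4634. pH = pKa + log([A⁻]/[HA]), so log([A⁻]/[HA]) = pH − pKa = 7.91 − 7.4634 = 0.4466. [A⁻]/[HA] = 10^(0.4466) = 2.80

[A⁻]/[HA] = 2.80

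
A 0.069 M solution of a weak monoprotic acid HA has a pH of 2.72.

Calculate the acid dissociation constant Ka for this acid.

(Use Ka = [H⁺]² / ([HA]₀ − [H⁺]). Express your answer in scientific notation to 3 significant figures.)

[H⁺] = 10^(−pH) = 10^(−2.72) = 1.905e-03 M. For HA ⇌ H⁺ + A⁻, Ka = [H⁺][A⁻]/[HA] = [H⁺]² / ([HA]₀ − [H⁺]) = (1.905e-03)² / (0.069 − 1.905e-03) = 5.41e-05.

K_a = 5.41e-05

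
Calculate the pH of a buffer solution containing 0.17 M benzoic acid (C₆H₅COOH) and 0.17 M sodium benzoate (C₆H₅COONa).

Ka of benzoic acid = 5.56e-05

pKa = -log(5.56e-05) = 4.25. pH = pKa + log([A⁻]/[HA]) = 4.25 + log(0.17/0.17)

pH = 4.25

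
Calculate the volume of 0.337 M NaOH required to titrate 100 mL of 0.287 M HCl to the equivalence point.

At equivalence: moles acid = moles base. moles HCl = 0.287 × 100/1000 = 0.0287 mol. V_base = moles / 0.337 × 1000 = 85.2 mL.

V_{base} = 85.2 mL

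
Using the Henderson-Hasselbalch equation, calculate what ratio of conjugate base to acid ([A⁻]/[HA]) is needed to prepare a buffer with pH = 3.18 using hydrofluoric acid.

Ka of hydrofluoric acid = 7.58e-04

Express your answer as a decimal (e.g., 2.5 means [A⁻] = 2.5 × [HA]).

pKa = -log(7.58e-04) = 3.1203. pH = pKa + log([A⁻]/[HA]), so log([A⁻]/[HA]) = pH − pKa = 3.18 − 3.1203 = 0.0597. [A⁻]/[HA] = 10^(0.0597) = 1.15

[A⁻]/[HA] = 1.15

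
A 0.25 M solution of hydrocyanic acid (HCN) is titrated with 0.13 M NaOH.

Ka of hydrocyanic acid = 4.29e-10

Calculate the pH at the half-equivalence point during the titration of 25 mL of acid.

At half-equivalence [HA] = [A⁻], so Henderson-Hasselbalch gives pH = pKa = -log(4.29e-10) = 9.37.

pH = pKa = 9.37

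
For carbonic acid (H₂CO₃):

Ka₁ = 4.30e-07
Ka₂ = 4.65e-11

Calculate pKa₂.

pKa₂ = -log(Ka₂) = -log(4.65e-11) = 10.33.

pK_{a2} = 10.33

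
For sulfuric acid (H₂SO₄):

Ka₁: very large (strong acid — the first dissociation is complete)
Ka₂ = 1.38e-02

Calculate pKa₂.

pKa₂ = -log(Ka₂) = -log(1.38e-02) = 1.86.

pK_{a2} = 1.86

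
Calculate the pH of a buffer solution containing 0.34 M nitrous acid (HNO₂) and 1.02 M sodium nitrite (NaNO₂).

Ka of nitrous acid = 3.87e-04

pKa = -log(3.87e-04) = 3.41. pH = pKa + log([A⁻]/[HA]) = 3.41 + log(1.02/0.34)

pH = 3.89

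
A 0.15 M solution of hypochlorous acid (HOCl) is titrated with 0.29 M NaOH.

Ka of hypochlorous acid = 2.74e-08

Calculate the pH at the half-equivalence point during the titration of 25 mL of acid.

At half-equivalence [HA] = [A⁻], so Henderson-Hasselbalch gives pH = pKa = -log(2.74e-08) = 7.56.

pH = pKa = 7.56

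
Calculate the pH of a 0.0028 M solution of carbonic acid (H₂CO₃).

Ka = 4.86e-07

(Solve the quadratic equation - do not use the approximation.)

x² + Ka×x - Ka×C = 0. Using quadratic formula: [H⁺] = 3.6647e-05

pH = 4.44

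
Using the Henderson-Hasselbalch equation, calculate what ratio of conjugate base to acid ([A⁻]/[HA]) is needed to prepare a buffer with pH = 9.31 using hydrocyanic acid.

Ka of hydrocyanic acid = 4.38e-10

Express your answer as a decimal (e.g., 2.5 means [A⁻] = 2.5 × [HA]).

pKa = -log(4.38e-10) = 9.3585. pH = pKa + log([A⁻]/[HA]), so log([A⁻]/[HA]) = pH − pKa = 9.31 − 9.3585 = -0.0485. [A⁻]/[HA] = 10^(-0.0485) = 0.894

[A⁻]/[HA] = 0.894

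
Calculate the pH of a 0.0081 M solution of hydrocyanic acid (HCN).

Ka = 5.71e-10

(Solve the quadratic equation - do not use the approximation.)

x² + Ka×x - Ka×C = 0. Using quadratic formula: [H⁺] = 2.1503e-06

pH = 5.67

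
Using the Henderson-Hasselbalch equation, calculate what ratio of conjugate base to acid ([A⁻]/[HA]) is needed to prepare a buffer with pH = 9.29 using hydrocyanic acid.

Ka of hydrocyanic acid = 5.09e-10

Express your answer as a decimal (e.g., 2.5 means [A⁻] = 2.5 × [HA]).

pKa = -log(5.09e-10) = 9.2933. pH = pKa + log([A⁻]/[HA]), so log([A⁻]/[HA]) = pH − pKa = 9.29 − 9.2933 = -0.0033. [A⁻]/[HA] = 10^(-0.0033) = 0.992

[A⁻]/[HA] = 0.992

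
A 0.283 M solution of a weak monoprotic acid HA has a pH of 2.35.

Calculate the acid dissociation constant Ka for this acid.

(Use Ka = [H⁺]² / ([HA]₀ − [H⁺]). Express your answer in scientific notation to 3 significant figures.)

[H⁺] = 10^(−pH) = 10^(−2.35) = 4.467e-03 M. For HA ⇌ H⁺ + A⁻, Ka = [H⁺][A⁻]/[HA] = [H⁺]² / ([HA]₀ − [H⁺]) = (4.467e-03)² / (0.283 − 4.467e-03) = 7.16e-05.

K_a = 7.16e-05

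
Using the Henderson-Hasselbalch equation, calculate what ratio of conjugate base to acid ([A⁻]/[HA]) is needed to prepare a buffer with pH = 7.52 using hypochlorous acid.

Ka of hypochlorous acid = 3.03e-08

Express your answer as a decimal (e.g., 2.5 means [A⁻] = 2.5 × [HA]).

pKa = -log(3.03e-08) = 7.5186. pH = pKa + log([A⁻]/[HA]), so log([A⁻]/[HA]) = pH − pKa = 7.52 − 7.5186 = 0.0014. [A⁻]/[HA] = 10^(0.0014) = 1.00

[A⁻]/[HA] = 1.00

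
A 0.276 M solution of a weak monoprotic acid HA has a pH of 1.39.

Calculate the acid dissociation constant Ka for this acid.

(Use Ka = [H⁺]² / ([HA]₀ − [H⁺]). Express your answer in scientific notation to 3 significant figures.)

[H⁺] = 10^(−pH) = 10^(−1.39) = 4.074e-02 M. For HA ⇌ H⁺ + A⁻, Ka = [H⁺][A⁻]/[HA] = [H⁺]² / ([HA]₀ − [H⁺]) = (4.074e-02)² / (0.276 − 4.074e-02) = 7.05e-03.

K_a = 7.05e-03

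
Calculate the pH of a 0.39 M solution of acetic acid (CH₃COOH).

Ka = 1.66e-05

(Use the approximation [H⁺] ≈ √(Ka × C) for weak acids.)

[H⁺] = √(Ka × C) = √(1.66e-05 × 0.39) = 2.5444e-03. pH = -log(2.5444e-03)

pH = 2.59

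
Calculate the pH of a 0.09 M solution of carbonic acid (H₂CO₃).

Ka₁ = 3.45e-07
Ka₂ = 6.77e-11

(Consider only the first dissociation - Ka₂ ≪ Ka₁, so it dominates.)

First dissociation dominates. From Ka₁ = [H⁺][HA⁻]/[H₂A], x² + Ka₁·x − Ka₁·C = 0 with C = 0.09 M and Ka₁ = 3.45e-07. Solving: [H⁺] = (−Ka₁ + √(Ka₁² + 4·Ka₁·C)) / 2 = 1.7604e-04 M. pH = -log(1.7604e-04) = 3.75.

pH = 3.75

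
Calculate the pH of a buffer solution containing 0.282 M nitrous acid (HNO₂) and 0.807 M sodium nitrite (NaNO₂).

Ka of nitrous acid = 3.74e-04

pKa = -log(3.74e-04) = 3.43. pH = pKa + log([A⁻]/[HA]) = 3.43 + log(0.807/0.282)

pH = 3.88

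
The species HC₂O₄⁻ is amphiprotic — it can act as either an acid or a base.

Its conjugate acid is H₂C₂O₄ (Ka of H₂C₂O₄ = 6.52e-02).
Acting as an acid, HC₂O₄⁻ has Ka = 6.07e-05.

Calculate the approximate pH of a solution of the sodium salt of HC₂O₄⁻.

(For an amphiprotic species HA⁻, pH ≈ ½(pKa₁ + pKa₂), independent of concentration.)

pKa₁ = -log(6.52e-02) = 1.19; pKa₂ = -log(6.07e-05) = 4.22. For an amphiprotic species, pH ≈ ½(pKa₁ + pKa₂) = ½(1.19 + 4.22) = 2.70.

pH = 2.70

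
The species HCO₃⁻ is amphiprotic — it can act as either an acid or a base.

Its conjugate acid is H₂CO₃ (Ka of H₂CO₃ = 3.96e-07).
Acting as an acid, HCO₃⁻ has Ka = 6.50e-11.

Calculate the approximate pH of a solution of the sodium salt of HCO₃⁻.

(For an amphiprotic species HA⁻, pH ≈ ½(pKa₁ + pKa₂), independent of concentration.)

pKa₁ = -log(3.96e-07) = 6.40; pKa₂ = -log(6.50e-11) = 10.19. For an amphiprotic species, pH ≈ ½(pKa₁ + pKa₂) = ½(6.40 + 10.19) = 8.29.

pH = 8.29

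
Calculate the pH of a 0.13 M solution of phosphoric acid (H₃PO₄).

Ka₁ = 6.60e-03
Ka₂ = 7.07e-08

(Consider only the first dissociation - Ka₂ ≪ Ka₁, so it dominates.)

First dissociation dominates. From Ka₁ = [H⁺][HA⁻]/[H₂A], x² + Ka₁·x − Ka₁·C = 0 with C = 0.13 M and Ka₁ = 6.60e-03. Solving: [H⁺] = (−Ka₁ + √(Ka₁² + 4·Ka₁·C)) / 2 = 2.6177e-02 M. pH = -log(2.6177e-02) = 1.58.

pH = 1.58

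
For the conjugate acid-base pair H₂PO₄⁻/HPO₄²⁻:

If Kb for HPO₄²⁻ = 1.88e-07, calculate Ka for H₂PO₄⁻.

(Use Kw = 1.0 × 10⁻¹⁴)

For a conjugate pair Ka × Kb = Kw, so Ka = Kw/Kb = 1.0 × 10⁻¹⁴ / 1.88e-07 = 5.32e-08.

K_a = 5.32e-08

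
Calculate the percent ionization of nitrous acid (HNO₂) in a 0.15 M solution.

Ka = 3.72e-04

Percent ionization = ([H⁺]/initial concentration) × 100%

Using Ka equilibrium: x² + Ka×x - Ka×C = 0. Solving: [H⁺] = 7.2863e-03. Percent = (7.2863e-03/0.15) × 100

Percent ionization = 4.86%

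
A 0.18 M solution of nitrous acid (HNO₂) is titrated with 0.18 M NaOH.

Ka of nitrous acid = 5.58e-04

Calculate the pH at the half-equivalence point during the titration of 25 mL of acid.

At half-equivalence [HA] = [A⁻], so Henderson-Hasselbalch gives pH = pKa = -log(5.58e-04) = 3.25.

pH = pKa = 3.25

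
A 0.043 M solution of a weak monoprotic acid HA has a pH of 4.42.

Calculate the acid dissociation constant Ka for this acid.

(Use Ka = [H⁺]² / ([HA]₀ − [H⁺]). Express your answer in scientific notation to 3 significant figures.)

[H⁺] = 10^(−pH) = 10^(−4.42) = 3.802e-05 M. For HA ⇌ H⁺ + A⁻, Ka = [H⁺][A⁻]/[HA] = [H⁺]² / ([HA]₀ − [H⁺]) = (3.802e-05)² / (0.043 − 3.802e-05) = 3.36e-08.

K_a = 3.36e-08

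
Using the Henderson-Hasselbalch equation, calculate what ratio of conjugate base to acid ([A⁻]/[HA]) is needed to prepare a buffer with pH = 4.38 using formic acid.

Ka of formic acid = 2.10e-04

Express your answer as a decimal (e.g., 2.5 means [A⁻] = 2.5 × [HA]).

pKa = -log(2.10e-04) = 3.6778. pH = pKa + log([A⁻]/[HA]), so log([A⁻]/[HA]) = pH − pKa = 4.38 − 3.6778 = 0.7022. [A⁻]/[HA] = 10^(0.7022) = 5.04

[A⁻]/[HA] = 5.04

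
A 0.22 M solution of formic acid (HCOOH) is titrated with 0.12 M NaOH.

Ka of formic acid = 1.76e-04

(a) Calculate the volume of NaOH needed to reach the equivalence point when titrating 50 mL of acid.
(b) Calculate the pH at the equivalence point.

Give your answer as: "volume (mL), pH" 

moles acid = 0.22 × 50/1000 = 0.011 mol; V_base = moles/0.12 × 1000 = 91.7 mL. At equivalence only the conjugate base is present: [A⁻] = 0.011/0.142 = 7.7647e-02 M. Kb = Kw/Ka = 5.68e-11; [OH⁻] = √(Kb × [A⁻]) = 2.1004e-06; pOH = 5.68; pH = 14 - pOH = 8.32.

V = 91.7 mL, pH = 8.32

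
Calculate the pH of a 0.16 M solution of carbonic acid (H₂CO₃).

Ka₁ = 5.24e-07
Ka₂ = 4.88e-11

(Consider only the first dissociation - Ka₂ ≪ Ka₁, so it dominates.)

First dissociation dominates. From Ka₁ = [H⁺][HA⁻]/[H₂A], x² + Ka₁·x − Ka₁·C = 0 with C = 0.16 M and Ka₁ = 5.24e-07. Solving: [H⁺] = (−Ka₁ + √(Ka₁² + 4·Ka₁·C)) / 2 = 2.8929e-04 M. pH = -log(2.8929e-04) = 3.54.

pH = 3.54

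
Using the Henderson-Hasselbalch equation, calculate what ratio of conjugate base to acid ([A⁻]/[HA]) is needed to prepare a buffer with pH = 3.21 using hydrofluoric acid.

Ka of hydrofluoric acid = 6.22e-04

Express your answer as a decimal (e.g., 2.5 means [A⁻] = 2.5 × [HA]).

pKa = -log(6.22e-04) = 3.2062. pH = pKa + log([A⁻]/[HA]), so log([A⁻]/[HA]) = pH − pKa = 3.21 − 3.2062 = 0.0038. [A⁻]/[HA] = 10^(0.0038) = 1.01

[A⁻]/[HA] = 1.01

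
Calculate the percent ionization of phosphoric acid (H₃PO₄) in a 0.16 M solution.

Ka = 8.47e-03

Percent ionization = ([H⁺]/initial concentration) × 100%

Using Ka equilibrium: x² + Ka×x - Ka×C = 0. Solving: [H⁺] = 3.2821e-02. Percent = (3.2821e-02/0.16) × 100

Percent ionization = 20.5%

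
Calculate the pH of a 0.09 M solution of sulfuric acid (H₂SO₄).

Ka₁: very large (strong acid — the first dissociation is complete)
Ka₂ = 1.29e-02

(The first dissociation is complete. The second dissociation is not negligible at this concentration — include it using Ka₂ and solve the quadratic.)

First dissociation is complete: [H⁺]₀ = [HSO₄⁻]₀ = C = 0.09 M. Second dissociation HSO₄⁻ ⇌ H⁺ + SO₄²⁻: let x = [SO₄²⁻]. Ka₂ = (C + x)·x / (C − x) = 1.29e-02 → x² + (C + Ka₂)·x − Ka₂·C = 0 → x² + 0.10290·x − 1.161e-03 = 0. x = (−0.10290 + √(0.10290² + 4 × 1.161e-03)) / 2 = 1.0260e-02 M. [H⁺] = C + x = 0.09 + 1.0260e-02 = 1.0026e-01 M. pH = -log(1.0026e-01) = 1.00.

pH = 1.00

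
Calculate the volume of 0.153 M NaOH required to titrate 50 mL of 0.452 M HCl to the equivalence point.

At equivalence: moles acid = moles base. moles HCl = 0.452 × 50/1000 = 0.0226 mol. V_base = moles / 0.153 × 1000 = 147.7 mL.

V_{base} = 147.7 mL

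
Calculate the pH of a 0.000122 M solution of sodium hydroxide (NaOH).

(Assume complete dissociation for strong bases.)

[OH⁻] = 0.000122 M for strong base. pOH = -log[OH⁻] = 3.91, pH = 14 - pOH

pH = 10.09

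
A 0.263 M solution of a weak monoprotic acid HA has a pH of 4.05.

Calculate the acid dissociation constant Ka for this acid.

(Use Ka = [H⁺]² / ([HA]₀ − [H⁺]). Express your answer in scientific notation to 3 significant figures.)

[H⁺] = 10^(−pH) = 10^(−4.05) = 8.913e-05 M. For HA ⇌ H⁺ + A⁻, Ka = [H⁺][A⁻]/[HA] = [H⁺]² / ([HA]₀ − [H⁺]) = (8.913e-05)² / (0.263 − 8.913e-05) = 3.02e-08.

K_a = 3.02e-08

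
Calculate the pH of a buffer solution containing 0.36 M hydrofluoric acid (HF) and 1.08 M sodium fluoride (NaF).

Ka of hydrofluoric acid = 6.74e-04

pKa = -log(6.74e-04) = 3.17. pH = pKa + log([A⁻]/[HA]) = 3.17 + log(1.08/0.36)

pH = 3.65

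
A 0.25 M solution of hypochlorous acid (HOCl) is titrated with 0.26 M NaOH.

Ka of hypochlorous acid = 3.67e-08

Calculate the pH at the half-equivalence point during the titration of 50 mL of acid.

At half-equivalence [HA] = [A⁻], so Henderson-Hasselbalch gives pH = pKa = -log(3.67e-08) = 7.44.

pH = pKa = 7.44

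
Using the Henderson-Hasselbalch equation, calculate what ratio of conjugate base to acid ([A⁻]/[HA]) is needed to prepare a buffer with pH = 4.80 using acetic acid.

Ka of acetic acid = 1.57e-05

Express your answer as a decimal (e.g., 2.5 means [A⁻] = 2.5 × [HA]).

pKa = -log(1.57e-05) = 4.8041. pH = pKa + log([A⁻]/[HA]), so log([A⁻]/[HA]) = pH − pKa = 4.80 − 4.8041 = -0.0041. [A⁻]/[HA] = 10^(-0.0041) = 0.991

[A⁻]/[HA] = 0.991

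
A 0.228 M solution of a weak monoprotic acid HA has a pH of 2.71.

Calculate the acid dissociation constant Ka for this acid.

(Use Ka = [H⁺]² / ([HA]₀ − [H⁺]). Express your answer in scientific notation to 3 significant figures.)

[H⁺] = 10^(−pH) = 10^(−2.71) = 1.950e-03 M. For HA ⇌ H⁺ + A⁻, Ka = [H⁺][A⁻]/[HA] = [H⁺]² / ([HA]₀ − [H⁺]) = (1.950e-03)² / (0.228 − 1.950e-03) = 1.68e-05.

K_a = 1.68e-05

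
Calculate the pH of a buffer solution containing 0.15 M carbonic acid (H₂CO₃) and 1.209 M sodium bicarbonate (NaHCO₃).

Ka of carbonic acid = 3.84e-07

pKa = -log(3.84e-07) = 6.42. pH = pKa + log([A⁻]/[HA]) = 6.42 + log(1.209/0.15)

pH = 7.32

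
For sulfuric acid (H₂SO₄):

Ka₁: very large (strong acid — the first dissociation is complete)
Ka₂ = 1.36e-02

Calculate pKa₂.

pKa₂ = -log(Ka₂) = -log(1.36e-02) = 1.87.

pK_{a2} = 1.87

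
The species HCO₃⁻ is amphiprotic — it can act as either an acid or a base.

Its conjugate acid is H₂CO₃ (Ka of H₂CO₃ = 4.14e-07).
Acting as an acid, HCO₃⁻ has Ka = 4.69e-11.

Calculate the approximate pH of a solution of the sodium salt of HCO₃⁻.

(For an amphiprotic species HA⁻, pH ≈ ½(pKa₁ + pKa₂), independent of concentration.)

pKa₁ = -log(4.14e-07) = 6.38; pKa₂ = -log(4.69e-11) = 10.33. For an amphiprotic species, pH ≈ ½(pKa₁ + pKa₂) = ½(6.38 + 10.33) = 8.36.

pH = 8.36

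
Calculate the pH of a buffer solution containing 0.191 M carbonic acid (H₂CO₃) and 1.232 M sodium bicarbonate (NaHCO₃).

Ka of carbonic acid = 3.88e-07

pKa = -log(3.88e-07) = 6.41. pH = pKa + log([A⁻]/[HA]) = 6.41 + log(1.232/0.191)

pH = 7.22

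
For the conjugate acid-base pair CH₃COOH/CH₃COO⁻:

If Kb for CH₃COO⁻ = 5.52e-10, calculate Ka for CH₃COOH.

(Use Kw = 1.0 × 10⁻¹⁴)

For a conjugate pair Ka × Kb = Kw, so Ka = Kw/Kb = 1.0 × 10⁻¹⁴ / 5.52e-10 = 1.81e-05.

K_a = 1.81e-05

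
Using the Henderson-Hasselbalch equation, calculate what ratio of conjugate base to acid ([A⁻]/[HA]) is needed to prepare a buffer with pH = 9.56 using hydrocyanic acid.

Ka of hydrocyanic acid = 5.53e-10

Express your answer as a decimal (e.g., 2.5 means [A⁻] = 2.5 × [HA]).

pKa = -log(5.53e-10) = 9.2573. pH = pKa + log([A⁻]/[HA]), so log([A⁻]/[HA]) = pH − pKa = 9.56 − 9.2573 = 0.3027. [A⁻]/[HA] = 10^(0.3027) = 2.01

[A⁻]/[HA] = 2.01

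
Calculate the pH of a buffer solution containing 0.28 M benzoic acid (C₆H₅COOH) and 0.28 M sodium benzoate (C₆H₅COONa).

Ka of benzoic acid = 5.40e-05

pKa = -log(5.40e-05) = 4.27. pH = pKa + log([A⁻]/[HA]) = 4.27 + log(0.28/0.28)

pH = 4.27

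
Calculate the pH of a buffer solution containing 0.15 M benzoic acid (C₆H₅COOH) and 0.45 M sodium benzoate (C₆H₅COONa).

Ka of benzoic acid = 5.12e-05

pKa = -log(5.12e-05) = 4.29. pH = pKa + log([A⁻]/[HA]) = 4.29 + log(0.45/0.15)

pH = 4.77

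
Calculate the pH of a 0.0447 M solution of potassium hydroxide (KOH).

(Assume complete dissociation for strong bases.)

[OH⁻] = 0.0447 M for strong base. pOH = -log[OH⁻] = 1.35, pH = 14 - pOH

pH = 12.65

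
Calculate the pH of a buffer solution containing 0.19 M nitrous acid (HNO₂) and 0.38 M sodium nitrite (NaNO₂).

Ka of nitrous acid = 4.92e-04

pKa = -log(4.92e-04) = 3.31. pH = pKa + log([A⁻]/[HA]) = 3.31 + log(0.38/0.19)

pH = 3.61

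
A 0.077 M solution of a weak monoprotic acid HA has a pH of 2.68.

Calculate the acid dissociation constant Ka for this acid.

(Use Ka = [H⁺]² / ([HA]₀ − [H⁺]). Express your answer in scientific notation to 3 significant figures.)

[H⁺] = 10^(−pH) = 10^(−2.68) = 2.089e-03 M. For HA ⇌ H⁺ + A⁻, Ka = [H⁺][A⁻]/[HA] = [H⁺]² / ([HA]₀ − [H⁺]) = (2.089e-03)² / (0.077 − 2.089e-03) = 5.83e-05.

K_a = 5.83e-05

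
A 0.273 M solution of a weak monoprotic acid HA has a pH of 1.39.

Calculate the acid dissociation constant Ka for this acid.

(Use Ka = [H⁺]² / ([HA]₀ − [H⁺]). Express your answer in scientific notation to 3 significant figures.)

[H⁺] = 10^(−pH) = 10^(−1.39) = 4.074e-02 M. For HA ⇌ H⁺ + A⁻, Ka = [H⁺][A⁻]/[HA] = [H⁺]² / ([HA]₀ − [H⁺]) = (4.074e-02)² / (0.273 − 4.074e-02) = 7.15e-03.

K_a = 7.15e-03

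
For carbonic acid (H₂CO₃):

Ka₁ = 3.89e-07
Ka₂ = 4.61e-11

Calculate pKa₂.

pKa₂ = -log(Ka₂) = -log(4.61e-11) = 10.34.

pK_{a2} = 10.34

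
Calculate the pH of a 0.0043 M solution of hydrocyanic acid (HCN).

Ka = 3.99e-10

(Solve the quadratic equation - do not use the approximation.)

x² + Ka×x - Ka×C = 0. Using quadratic formula: [H⁺] = 1.3096e-06

pH = 5.88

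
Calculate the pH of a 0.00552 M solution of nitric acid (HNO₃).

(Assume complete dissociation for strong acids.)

[H⁺] = 0.00552 M for strong acid. pH = -log[H⁺] = -log(0.00552)

pH = 2.26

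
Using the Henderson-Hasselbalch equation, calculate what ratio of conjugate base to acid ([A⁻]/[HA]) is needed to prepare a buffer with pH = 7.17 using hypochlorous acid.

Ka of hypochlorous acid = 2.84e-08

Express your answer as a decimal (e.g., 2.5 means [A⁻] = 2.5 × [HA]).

pKa = -log(2.84e-08) = 7.5467. pH = pKa + log([A⁻]/[HA]), so log([A⁻]/[HA]) = pH − pKa = 7.17 − 7.5467 = -0.3767. [A⁻]/[HA] = 10^(-0.3767) = 0.420

[A⁻]/[HA] = 0.420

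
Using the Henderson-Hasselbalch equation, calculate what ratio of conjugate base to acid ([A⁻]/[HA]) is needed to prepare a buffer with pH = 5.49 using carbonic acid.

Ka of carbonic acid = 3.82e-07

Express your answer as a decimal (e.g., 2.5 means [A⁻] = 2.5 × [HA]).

pKa = -log(3.82e-07) = 6.4179. pH = pKa + log([A⁻]/[HA]), so log([A⁻]/[HA]) = pH − pKa = 5.49 − 6.4179 = -0.9279. [A⁻]/[HA] = 10^(-0.9279) = 0.118

[A⁻]/[HA] = 0.118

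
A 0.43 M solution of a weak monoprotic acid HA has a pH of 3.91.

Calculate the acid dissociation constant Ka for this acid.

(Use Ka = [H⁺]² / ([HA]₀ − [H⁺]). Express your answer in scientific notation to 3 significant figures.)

[H⁺] = 10^(−pH) = 10^(−3.91) = 1.230e-04 M. For HA ⇌ H⁺ + A⁻, Ka = [H⁺][A⁻]/[HA] = [H⁺]² / ([HA]₀ − [H⁺]) = (1.230e-04)² / (0.43 − 1.230e-04) = 3.52e-08.

K_a = 3.52e-08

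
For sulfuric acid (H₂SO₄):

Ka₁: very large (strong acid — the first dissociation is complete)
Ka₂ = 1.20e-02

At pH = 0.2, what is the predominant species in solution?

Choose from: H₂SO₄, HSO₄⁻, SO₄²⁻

The first dissociation is complete, so H₂SO₄ itself is never the predominant species in water; pKa₂ = -log(1.20e-02) = 1.92. For a polyprotic acid the predominant species crosses at each pKa: below pKa_n the protonated form dominates, above it the deprotonated form does. At pH = 0.2, the predominant species is HSO₄⁻.

HSO₄⁻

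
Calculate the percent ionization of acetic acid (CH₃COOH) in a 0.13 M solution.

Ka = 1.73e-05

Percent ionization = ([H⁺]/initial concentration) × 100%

Using Ka equilibrium: x² + Ka×x - Ka×C = 0. Solving: [H⁺] = 1.4910e-03. Percent = (1.4910e-03/0.13) × 100

Percent ionization = 1.15%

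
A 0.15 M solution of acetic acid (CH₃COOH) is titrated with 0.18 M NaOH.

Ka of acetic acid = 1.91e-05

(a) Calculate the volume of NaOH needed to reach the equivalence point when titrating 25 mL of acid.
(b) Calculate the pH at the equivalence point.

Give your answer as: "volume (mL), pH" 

moles acid = 0.15 × 25/1000 = 0.00375 mol; V_base = moles/0.18 × 1000 = 20.8 mL. At equivalence only the conjugate base is present: [A⁻] = 0.00375/0.046 = 8.1818e-02 M. Kb = Kw/Ka = 5.24e-10; [OH⁻] = √(Kb × [A⁻]) = 6.5450e-06; pOH = 5.18; pH = 14 - pOH = 8.82.

V = 20.8 mL, pH = 8.82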